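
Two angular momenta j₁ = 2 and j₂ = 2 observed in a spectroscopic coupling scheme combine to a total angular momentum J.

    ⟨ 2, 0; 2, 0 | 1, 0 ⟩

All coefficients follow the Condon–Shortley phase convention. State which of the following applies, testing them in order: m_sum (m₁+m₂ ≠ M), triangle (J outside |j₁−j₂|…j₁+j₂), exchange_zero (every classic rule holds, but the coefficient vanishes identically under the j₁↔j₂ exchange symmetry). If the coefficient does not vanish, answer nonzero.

exchange_zero

m-sum: m₁+m₂ = 0+0 = 0, M = 0  ✓
triangle: |j₁−j₂| = 0 ≤ J = 1 ≤ j₁+j₂ = 4  ✓
exchange: j₁=j₂ and m₁=m₂, and (−1)^(j₁+j₂−J) = (−1)^3 = −1 forces ⟨j₁m₁;j₂m₂|JM⟩ = −⟨j₂m₂;j₁m₁|JM⟩ = −⟨j₁m₁;j₂m₂|JM⟩ ⇒ the coefficient vanishes identically
Racah sum check: Σ_k collapses to 0 ⇒ CG = 0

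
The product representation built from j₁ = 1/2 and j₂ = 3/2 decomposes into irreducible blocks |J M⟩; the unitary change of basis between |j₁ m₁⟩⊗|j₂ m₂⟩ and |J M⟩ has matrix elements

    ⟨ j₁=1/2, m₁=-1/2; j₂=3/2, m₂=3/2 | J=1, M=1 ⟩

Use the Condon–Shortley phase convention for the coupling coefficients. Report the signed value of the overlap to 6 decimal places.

triangle: 1!*0!*2!/4! = 2/24
(j±m)!: 0!*1!*3!*0!*2!*0! = 12
prefactor² = (2J+1)*Δ*N² = 3
  k=1: −1/(1!*0!*0!*2!*0!*0!) = -1/2
Σ = -1/2  ⇒  CG² = 3*(-1/2)² = 3/4
CG = −√(3/4) = -0.866025

−√(3/4) = -0.866025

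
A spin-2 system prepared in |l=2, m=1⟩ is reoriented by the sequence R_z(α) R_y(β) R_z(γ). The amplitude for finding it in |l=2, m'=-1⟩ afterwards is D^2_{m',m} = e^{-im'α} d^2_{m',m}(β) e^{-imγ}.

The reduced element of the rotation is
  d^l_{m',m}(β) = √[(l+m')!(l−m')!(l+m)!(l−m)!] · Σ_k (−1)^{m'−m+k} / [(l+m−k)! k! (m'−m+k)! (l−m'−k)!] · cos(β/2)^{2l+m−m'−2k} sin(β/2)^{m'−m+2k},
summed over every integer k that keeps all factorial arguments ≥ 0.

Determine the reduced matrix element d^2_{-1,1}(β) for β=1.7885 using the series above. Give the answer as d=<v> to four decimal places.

d^2_{-1,1}(β=1.7885) via the finite sum:
Half-angle: c=0.626104, s=0.779740. N=√(1·6·6·1)=6.000000
k: max(0,(1)−(-1))=2 … min(2+(1),2−(-1))=3
  k=2: (−1)^0·6.0000/(2)·0.6261^2·0.7797^2 = +0.715012
  k=3: (−1)^1·6.0000/(6)·0.6261^0·0.7797^4 = -0.369657
d^2_{-1,1}(1.7885) = +0.715012 -0.369657 = +0.345355

d=0.3454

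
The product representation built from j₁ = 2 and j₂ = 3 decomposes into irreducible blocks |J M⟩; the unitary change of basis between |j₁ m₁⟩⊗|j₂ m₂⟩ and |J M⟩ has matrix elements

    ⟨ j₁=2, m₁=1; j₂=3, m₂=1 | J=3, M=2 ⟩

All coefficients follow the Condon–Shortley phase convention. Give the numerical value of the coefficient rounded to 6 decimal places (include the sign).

−√(1/4) ≈ -0.500000

triangle: 2!×2!×4!/9! = 96/362880
(j±m)!: 3!×1!×4!×2!×5!×1! = 34560
prefactor² = (2J+1)×Δ×N² = 64
  k=0: +1/(0!×2!×1!×4!×1!×0!) = 1/48
  k=1: −1/(1!×1!×0!×3!×2!×1!) = -1/12
Σ = -1/16  ⇒  CG² = 64×(-1/16)² = 1/4
CG = −√(1/4) = -0.500000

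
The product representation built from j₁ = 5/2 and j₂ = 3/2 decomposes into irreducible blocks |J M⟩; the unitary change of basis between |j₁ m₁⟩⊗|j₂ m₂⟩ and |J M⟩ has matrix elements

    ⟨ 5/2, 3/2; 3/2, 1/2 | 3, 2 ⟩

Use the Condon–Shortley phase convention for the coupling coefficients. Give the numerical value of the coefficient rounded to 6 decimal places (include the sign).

+0.288675  (= +√(1/12))

triangle: 1!·4!·2!/8! = 48/40320
(j±m)!: 4!·1!·2!·1!·5!·1! = 5760
prefactor² = (2J+1)·Δ·N² = 48
  k=0: +1/(0!·1!·1!·2!·3!·0!) = 1/12
  k=1: −1/(1!·0!·0!·1!·4!·1!) = -1/24
Σ = 1/24  ⇒  CG² = 48·(1/24)² = 1/12
CG = +√(1/12) = +0.288675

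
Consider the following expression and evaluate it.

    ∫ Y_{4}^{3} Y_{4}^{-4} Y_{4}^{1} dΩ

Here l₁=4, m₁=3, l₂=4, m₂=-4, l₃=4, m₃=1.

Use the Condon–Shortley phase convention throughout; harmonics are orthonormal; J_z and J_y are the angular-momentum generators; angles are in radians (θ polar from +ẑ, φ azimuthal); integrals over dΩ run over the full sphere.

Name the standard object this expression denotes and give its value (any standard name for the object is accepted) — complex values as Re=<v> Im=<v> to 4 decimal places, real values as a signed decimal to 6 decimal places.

Gaunt coefficient, -0.168431

This is a Gaunt coefficient — the integral of a triple product of spherical harmonics over the sphere.
Rules hold: Σm=0, L=12 even, 0≤4≤8.
N = 9·9·9 = 729
Δ = 4!·4!·4!/13! = 1/450450
Racah Σ t=0..4: t=0:+1/13824 t=1:−1/216 t=2:+1/64 t=3:−1/216 t=4:+1/13824 = 5/768
⇒ 3j(4 4 4; 0 0 0)² = 18/1001, sgn +1
Racah Σ t=0..0: t=0:+1/3456 = 1/3456
⇒ 3j(4 4 4; 3 -4 1)² = 35/1287, sgn -1
4πI² = N·(3j₀)²·(3jₘ)² = 7290/20449
I = -1·√(0.356497/4π) = -0.16843130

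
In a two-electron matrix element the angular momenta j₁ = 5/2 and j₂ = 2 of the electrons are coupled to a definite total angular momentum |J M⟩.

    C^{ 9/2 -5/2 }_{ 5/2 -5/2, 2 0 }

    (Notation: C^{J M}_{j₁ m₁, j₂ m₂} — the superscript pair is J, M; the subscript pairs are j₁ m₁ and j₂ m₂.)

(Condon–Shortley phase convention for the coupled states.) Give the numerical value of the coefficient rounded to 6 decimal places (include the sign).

triangle: 0!*5!*4!/10! = 2880/3628800
(j±m)!: 0!*5!*2!*2!*2!*7! = 4838400
prefactor² = (2J+1)*Δ*N² = 38400
  k=0: +1/(0!*0!*5!*2!*0!*2!) = 1/480
Σ = 1/480  ⇒  CG² = 38400*(1/480)² = 1/6
CG = +√(1/6) = +0.408248

+√(1/6) = +0.408248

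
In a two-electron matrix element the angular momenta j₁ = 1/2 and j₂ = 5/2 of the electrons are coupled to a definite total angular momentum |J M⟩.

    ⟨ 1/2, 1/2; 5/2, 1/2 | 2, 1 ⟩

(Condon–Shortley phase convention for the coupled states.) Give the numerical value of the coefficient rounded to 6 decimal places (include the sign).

√[5·1!0!4!/6! · 1!0!3!2!3!1!] = √(12)
  +(−1)^0/∏(0,1,0,3,0,1)! = 1/6  (running 1/6)
⟨..|..⟩ = √(12)·(1/6) = +0.577350

+0.577350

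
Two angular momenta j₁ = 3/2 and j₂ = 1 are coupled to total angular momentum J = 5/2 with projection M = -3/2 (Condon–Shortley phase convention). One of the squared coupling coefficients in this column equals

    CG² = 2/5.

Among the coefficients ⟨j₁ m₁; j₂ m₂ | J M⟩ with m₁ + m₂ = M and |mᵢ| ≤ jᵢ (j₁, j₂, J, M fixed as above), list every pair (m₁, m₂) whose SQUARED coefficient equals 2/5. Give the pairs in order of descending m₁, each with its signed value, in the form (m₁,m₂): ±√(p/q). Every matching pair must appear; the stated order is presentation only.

(-3/2,0): +√(2/5)

Admissible pairs with m₁+m₂ = M = -3/2: (-3/2,0), (-1/2,-1)
  (m₁,m₂)=(-1/2,-1): CG² = 3/5, CG = +√(3/5)
  (m₁,m₂)=(-3/2,0): CG² = 2/5, CG = +√(2/5)   ← matches the target
Pairs with CG² = 2/5: (-3/2,0): +√(2/5)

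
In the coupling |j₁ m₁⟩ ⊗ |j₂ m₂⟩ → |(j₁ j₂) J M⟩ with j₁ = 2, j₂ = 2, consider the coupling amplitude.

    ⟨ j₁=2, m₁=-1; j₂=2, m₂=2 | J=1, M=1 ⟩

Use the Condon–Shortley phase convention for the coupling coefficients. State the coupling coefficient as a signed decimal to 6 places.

triangle: 3!·1!·1!/6! = 6/720
(j±m)!: 1!·3!·4!·0!·2!·0! = 288
prefactor² = (2J+1)·Δ·N² = 36/5
  k=3: −1/(3!·0!·0!·1!·1!·0!) = -1/6
Σ = -1/6  ⇒  CG² = 36/5·(-1/6)² = 1/5
CG = −√(1/5) = -0.447214

-0.447214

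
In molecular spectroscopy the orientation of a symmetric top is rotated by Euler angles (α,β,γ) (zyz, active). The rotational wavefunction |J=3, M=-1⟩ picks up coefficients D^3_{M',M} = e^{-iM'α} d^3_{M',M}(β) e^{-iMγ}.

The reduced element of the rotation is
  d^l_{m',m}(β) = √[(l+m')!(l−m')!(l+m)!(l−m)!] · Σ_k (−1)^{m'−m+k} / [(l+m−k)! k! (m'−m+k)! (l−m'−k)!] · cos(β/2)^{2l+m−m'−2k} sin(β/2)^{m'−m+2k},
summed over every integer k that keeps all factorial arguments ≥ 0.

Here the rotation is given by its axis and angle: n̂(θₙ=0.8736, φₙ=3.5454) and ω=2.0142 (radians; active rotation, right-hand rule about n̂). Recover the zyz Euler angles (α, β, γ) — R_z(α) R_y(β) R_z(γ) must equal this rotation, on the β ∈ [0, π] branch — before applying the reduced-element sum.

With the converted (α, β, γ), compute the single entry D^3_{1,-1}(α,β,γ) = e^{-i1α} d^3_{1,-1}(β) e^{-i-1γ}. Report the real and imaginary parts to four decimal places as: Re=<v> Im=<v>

Re=-0.0715 Im=0.0748

Axis–angle → zyz. n̂ = (sinθₙcosφₙ, sinθₙsinφₙ, cosθₙ) = (-0.704985, -0.301232, +0.642071), ω = 2.0142.
R = I cosω + sinω [n̂]ₓ + (1−cosω) n̂n̂ᵀ gives
  R = [+0.281211, -0.276508, -0.918947; +0.883452, -0.299346, +0.360422; -0.374743, -0.913200, +0.160103]
β = atan2(√(R₁₃²+R₂₃²), R₃₃) = 1.410002; α = atan2(R₂₃, R₁₃) mod 2π = 2.767818; γ = atan2(R₃₂, −R₃₁) mod 2π = 5.101796
Split into d^3_{1,-1}(β=1.4100) × two z-phases.
Half-angle: c=0.761611, s=0.648035. N=√(24·2·2·24)=48.000000
Admissible k: 0..2 (factorial args all ≥0)
  k=0: (−1)^2·48.0000/(8)·0.7616^4·0.6480^2 = +0.847774
  k=1: (−1)^3·48.0000/(6)·0.7616^2·0.6480^4 = -0.818368
  k=2: (−1)^4·48.0000/(48)·0.7616^0·0.6480^6 = +0.074061
d^3_{1,-1}(1.4100) = +0.847774 -0.818368 +0.074061 = +0.103467
Attach z-rotation phases: D = e^{-i(1)(2.7678)}·(+0.103467)·e^{-i(-1)(5.1018)} = -0.071519+0.074769i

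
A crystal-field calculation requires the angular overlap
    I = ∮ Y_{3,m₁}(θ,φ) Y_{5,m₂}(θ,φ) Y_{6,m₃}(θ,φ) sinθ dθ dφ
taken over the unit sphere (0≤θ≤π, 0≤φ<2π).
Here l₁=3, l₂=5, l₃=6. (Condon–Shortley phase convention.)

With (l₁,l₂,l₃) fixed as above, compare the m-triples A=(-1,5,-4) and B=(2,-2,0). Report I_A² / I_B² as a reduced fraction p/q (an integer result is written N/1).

Shared (l₁,l₂,l₃)=(3,5,6): N and (l;000)² cancel in I_A²/I_B².
A: Δ = 2!·4!·8!/15! = 1/675675; Racah Σ t=2..2: t=2:+1/322560 = 1/322560; ⇒ 3j(3 5 6; -1 5 -4)² = 18/1001, sgn +1
B: Δ = 2!·4!·8!/15! = 1/675675; Racah Σ t=0..1: t=0:+1/8640 t=1:−1/34560 = 1/11520; ⇒ 3j(3 5 6; 2 -2 0)² = 3/143, sgn +1
I_A²/I_B² = (18/1001)/(3/143) = 6/7

6/7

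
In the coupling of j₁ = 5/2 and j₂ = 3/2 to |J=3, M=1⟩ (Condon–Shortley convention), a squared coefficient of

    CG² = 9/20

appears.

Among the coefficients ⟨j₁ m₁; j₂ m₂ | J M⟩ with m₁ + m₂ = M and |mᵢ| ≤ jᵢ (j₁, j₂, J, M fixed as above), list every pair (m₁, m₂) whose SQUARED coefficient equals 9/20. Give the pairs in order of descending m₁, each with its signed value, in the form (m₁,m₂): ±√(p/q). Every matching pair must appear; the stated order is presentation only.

Admissible pairs with m₁+m₂ = M = 1: (-1/2,3/2), (1/2,1/2), (3/2,-1/2), (5/2,-3/2)
  (m₁,m₂)=(5/2,-3/2): CG² = 1/8, CG = +√(1/8)
  (m₁,m₂)=(3/2,-1/2): CG² = 49/120, CG = +√(49/120)
  (m₁,m₂)=(1/2,1/2): CG² = 1/60, CG = −√(1/60)
  (m₁,m₂)=(-1/2,3/2): CG² = 9/20, CG = −√(9/20)   ← matches the target
Pairs with CG² = 9/20: (-1/2,3/2): −√(9/20)

(-1/2,3/2): −√(9/20)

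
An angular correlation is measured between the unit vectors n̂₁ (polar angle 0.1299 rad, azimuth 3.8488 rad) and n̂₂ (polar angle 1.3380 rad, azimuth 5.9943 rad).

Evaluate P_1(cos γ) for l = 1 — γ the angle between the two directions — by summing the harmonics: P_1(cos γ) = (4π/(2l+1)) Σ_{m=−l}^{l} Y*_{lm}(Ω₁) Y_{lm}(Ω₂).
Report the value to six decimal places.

Term-by-term m-sum for l=1 (normalisation 4π/3 = 4.188790):
  m=-1: (-0.03402 - 0.02908j) × (0.32224 + 0.09577j) = -0.00818 - 0.01263j  (running Σ = -0.00818 - 0.01263j)
  m=0: (0.48449 + 0.00000j) × (0.11272 + 0.00000j) = 0.05461 + 0.00000j  (running Σ = 0.04643 - 0.01263j)
  m=1: (0.03402 - 0.02908j) × (-0.32224 + 0.09577j) = -0.00818 + 0.01263j  (running Σ = 0.03825 + 0.00000j)
Total Σ_m = 0.03825 + 0.00000j. Multiply by 4.188790: 0.16024 + 0.00000j. P_1(cos γ) = 0.160242

0.160242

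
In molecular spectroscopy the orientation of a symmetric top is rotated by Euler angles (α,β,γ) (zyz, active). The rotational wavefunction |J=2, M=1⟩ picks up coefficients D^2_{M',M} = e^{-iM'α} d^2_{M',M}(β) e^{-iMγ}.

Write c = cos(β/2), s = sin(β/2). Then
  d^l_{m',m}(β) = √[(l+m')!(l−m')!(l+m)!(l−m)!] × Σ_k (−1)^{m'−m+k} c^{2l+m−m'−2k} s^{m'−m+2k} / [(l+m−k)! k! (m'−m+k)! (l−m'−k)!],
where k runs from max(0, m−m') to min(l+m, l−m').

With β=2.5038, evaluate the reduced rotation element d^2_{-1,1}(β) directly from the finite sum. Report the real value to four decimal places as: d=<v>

d=-0.5472

d^2_{-1,1}(β=2.5038) via the finite sum:
With c≡cos(β/2)=0.313519 and s≡sin(β/2)=0.949582, N=[1·6·6·1]^{1/2}=6.000000
k∈{2,3} keeps every argument non-negative
  k=2: (−1)^0·6.0000/(2)·0.3135^2·0.9496^2 = +0.265897
  k=3: (−1)^1·6.0000/(6)·0.3135^0·0.9496^4 = -0.813074
d^2_{-1,1}(2.5038) = +0.265897 -0.813074 = -0.547177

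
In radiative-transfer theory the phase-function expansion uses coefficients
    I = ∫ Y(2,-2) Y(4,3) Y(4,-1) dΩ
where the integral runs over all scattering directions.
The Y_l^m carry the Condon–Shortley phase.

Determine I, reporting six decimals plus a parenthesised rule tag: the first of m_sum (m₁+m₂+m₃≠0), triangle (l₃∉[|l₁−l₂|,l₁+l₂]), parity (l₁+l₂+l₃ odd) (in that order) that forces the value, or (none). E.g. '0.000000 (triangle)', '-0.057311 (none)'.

0.159270 (none)

Checks pass: Σm=0; 10 even; l₃=4∈[2,6].
(2·2+1)(2·4+1)(2·4+1) = 405
Δ: 2! 2! 6! / 11! → 1/13860
sum: t=0:+1/192 t=1:−1/36 t=2:+1/192 = -5/288
3j²(2 4 4; 0 0 0) = Δ·Π!·Σ² = 20/693  (sign -1)
sum: t=2:+1/480 = 1/480
3j²(2 4 4; -2 3 -1) = Δ·Π!·Σ² = 3/110  (sign -1)
combine: 4πI² = 405·20/693·3/110 = 270/847
take √, sign +1: I = 0.15927046
No selection rule forces the value: the integral is nonzero (none).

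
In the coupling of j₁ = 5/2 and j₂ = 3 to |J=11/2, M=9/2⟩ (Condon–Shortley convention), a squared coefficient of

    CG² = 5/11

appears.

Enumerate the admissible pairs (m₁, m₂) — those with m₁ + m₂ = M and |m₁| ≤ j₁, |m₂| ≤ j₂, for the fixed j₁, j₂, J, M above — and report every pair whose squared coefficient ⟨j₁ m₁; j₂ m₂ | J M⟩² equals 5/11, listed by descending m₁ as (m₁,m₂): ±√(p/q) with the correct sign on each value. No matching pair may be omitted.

Admissible pairs with m₁+m₂ = M = 9/2: (3/2,3), (5/2,2)
  (m₁,m₂)=(5/2,2): CG² = 6/11, CG = +√(6/11)
  (m₁,m₂)=(3/2,3): CG² = 5/11, CG = +√(5/11)   ← matches the target
Pairs with CG² = 5/11: (3/2,3): +√(5/11)

(3/2,3): +√(5/11)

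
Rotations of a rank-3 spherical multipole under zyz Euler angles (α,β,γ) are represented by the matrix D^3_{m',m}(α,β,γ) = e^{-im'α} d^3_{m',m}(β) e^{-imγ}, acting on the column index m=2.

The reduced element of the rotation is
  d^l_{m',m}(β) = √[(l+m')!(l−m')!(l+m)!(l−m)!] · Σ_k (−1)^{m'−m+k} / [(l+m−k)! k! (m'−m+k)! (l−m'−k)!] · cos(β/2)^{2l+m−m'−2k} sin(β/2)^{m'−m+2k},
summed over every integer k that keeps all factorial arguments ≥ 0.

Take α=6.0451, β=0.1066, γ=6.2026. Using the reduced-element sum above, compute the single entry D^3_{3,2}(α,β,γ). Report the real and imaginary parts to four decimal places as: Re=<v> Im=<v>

First d^3_{3,2}(β=0.1066), then the phase factors e^{-i(3)α} and e^{-i(2)γ}:
With c≡cos(β/2)=0.998580 and s≡sin(β/2)=0.053275, N=[720·1·120·1]^{1/2}=293.938769
Admissible k: 0..0 (factorial args all ≥0)
  k=0: (−1)^1·293.9388/(120)·0.9986^5·0.0533^1 = -0.129572
d^3_{3,2}(0.1066) = -0.129572
Phases: e^{-i·(3)·6.0451}=+0.755581+0.655055i, e^{-i·(2)·6.2026}=+0.987040+0.160474i ⇒ D=-0.083013-0.099488i

Re=-0.0830 Im=-0.0995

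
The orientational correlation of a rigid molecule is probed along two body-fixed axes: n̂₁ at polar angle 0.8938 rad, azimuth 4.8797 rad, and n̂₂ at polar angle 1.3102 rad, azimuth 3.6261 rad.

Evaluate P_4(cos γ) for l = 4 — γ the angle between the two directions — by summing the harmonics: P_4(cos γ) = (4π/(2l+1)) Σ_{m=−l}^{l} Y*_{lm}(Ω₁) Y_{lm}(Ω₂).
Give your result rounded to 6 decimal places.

-0.106072

Expand P_4 via completeness: Σ_{m} conj(Y_{4,m}) at Ω₁ times Y_{4,m} at Ω₂ —
  term(m=-4) = +0.018741-0.060156i   from Y*(Ω₁)=+0.128113+0.101341i, Y(Ω₂)=-0.138489-0.360008i
  term(m=-3) = -0.087972-0.062699i   from Y*(Ω₁)=-0.178654+0.325526i, Y(Ω₂)=-0.034040+0.288928i
  term(m=-2) = +0.047813-0.035184i   from Y*(Ω₁)=-0.335391-0.116615i, Y(Ω₂)=-0.094642+0.137811i
  term(m=-1) = +0.005441+0.016573i   from Y*(Ω₁)=-0.009728+0.057602i, Y(Ω₂)=+0.264235-0.139081i
  term(m=+0) = -0.044014-0.000000i   from Y*(Ω₁)=-0.357861-0.000000i, Y(Ω₂)=+0.122991+0.000000i
  term(m=+1) = +0.005441-0.016573i   from Y*(Ω₁)=+0.009728+0.057602i, Y(Ω₂)=-0.264235-0.139081i
  term(m=+2) = +0.047813+0.035184i   from Y*(Ω₁)=-0.335391+0.116615i, Y(Ω₂)=-0.094642-0.137811i
  term(m=+3) = -0.087972+0.062699i   from Y*(Ω₁)=+0.178654+0.325526i, Y(Ω₂)=+0.034040+0.288928i
  term(m=+4) = +0.018741+0.060156i   from Y*(Ω₁)=+0.128113-0.101341i, Y(Ω₂)=-0.138489+0.360008i
Total Σ_m = -0.075968+0.000000i. Multiply by 1.396263: -0.106072+0.000000i. P_4(cos γ) = -0.106072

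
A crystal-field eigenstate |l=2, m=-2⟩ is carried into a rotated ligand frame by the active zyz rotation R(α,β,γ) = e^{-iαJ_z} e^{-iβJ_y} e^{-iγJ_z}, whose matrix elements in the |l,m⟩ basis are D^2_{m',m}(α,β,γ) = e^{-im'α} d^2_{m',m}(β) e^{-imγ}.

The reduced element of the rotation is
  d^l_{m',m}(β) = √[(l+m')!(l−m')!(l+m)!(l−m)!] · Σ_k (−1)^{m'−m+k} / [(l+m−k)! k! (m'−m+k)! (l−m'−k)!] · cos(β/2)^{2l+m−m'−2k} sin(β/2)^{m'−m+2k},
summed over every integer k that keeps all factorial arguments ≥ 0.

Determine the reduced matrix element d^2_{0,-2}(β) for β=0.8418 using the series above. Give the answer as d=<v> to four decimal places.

d^2_{0,-2}(β=0.8418) via the finite sum:
Half-angle: c=0.912722, s=0.408582. N=√(2·2·1·24)=9.797959
k∈{0} keeps every argument non-negative
  k=0: (−1)^2·9.7980/(4)·0.9127^2·0.4086^2 = +0.340652
d^2_{0,-2}(0.8418) = +0.340652

d=0.3407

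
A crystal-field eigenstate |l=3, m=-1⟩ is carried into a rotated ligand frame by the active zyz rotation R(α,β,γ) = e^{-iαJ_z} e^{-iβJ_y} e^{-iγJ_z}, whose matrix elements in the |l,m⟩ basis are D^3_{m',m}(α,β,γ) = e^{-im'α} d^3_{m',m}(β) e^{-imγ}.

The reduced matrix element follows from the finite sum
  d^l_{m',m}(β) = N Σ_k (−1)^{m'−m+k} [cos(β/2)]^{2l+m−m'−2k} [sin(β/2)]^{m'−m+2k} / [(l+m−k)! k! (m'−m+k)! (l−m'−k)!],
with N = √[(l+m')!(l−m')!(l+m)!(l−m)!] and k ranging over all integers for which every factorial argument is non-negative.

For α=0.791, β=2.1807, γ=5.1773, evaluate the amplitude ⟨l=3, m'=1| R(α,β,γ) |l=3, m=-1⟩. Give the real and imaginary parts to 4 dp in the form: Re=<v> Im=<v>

Re=0.1138 Im=0.3365

D^3_{1,-1}(0.7910,2.1807,5.1773) = e^{-i·1·0.7910}·d^3_{1,-1}(2.1807)·e^{-i·-1·5.1773}. Compute d first:
Half-angle: c=0.462175, s=0.886789. N=√(24·2·2·24)=48.000000
The bounds max(0,m−m')=0 and min(l+m,l−m')=2 give 3 terms
  k=0: (−1)^2·48.0000/(8)·0.4622^4·0.8868^2 = +0.215287
  k=1: (−1)^3·48.0000/(6)·0.4622^2·0.8868^4 = -1.056778
  k=2: (−1)^4·48.0000/(48)·0.4622^0·0.8868^6 = +0.486319
d^3_{1,-1}(2.1807) = +0.215287 -1.056778 +0.486319 = -0.355172
Phases: e^{-i·(1)·0.7910}=+0.703135-0.711057i, e^{-i·(-1)·5.1773}=+0.448343-0.893861i ⇒ D=+0.113776+0.336455i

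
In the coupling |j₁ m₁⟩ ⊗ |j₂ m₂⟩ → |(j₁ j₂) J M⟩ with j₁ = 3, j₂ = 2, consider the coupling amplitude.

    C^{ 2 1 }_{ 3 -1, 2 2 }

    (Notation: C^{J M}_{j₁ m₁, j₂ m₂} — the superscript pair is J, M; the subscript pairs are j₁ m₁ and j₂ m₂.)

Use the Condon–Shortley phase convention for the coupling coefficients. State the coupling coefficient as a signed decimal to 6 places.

-0.462910

triangle: 3!·3!·1!/8! = 36/40320
(j±m)!: 2!·4!·4!·0!·3!·1! = 6912
prefactor² = (2J+1)·Δ·N² = 216/7
  k=3: −1/(3!·0!·1!·1!·2!·0!) = -1/12
Σ = -1/12  ⇒  CG² = 216/7·(-1/12)² = 3/14
CG = −√(3/14) = -0.462910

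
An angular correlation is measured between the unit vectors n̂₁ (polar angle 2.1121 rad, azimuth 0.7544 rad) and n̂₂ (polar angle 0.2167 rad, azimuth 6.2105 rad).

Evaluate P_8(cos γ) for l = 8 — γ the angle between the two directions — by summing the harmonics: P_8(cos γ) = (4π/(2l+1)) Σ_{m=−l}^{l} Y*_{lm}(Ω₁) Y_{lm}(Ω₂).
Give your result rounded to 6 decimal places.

Expand P_8 via completeness: Σ_{m} conj(Y_{8,m}) at Ω₁ times Y_{8,m} at Ω₂ —
  m=-8: Y*=(0.145437, -0.036824)  Y=(0.000002, 0.000001)  product (0.000000, 0.000000)
  m=-7: Y*=(-0.194209, 0.304055)  Y=(0.000037, 0.000021)  product (-0.000014, 0.000007)
  m=-6: Y*=(-0.082262, -0.437183)  Y=(0.000449, 0.000209)  product (0.000054, -0.000213)
  m=-5: Y*=(0.153721, 0.112176)  Y=(0.003856, 0.001467)  product (0.000428, 0.000658)
  m=-4: Y*=(0.239292, -0.029823)  Y=(0.024471, 0.007322)  product (0.006074, 0.001022)
  m=-3: Y*=(-0.208682, 0.251611)  Y=(0.113238, 0.025091)  product (-0.029944, 0.023256)
  m=-2: Y*=(0.005252, 0.084614)  Y=(0.360887, 0.052835)  product (-0.002575, 0.030814)
  m=-1: Y*=(-0.249049, -0.234068)  Y=(0.677637, 0.049341)  product (-0.157215, -0.170902)
  m=+0: Y*=(-0.035159, -0.000000)  Y=(0.367774, 0.000000)  product (-0.012931, -0.000000)
  m=+1: Y*=(0.249049, -0.234068)  Y=(-0.677637, 0.049341)  product (-0.157215, 0.170902)
  m=+2: Y*=(0.005252, -0.084614)  Y=(0.360887, -0.052835)  product (-0.002575, -0.030814)
  m=+3: Y*=(0.208682, 0.251611)  Y=(-0.113238, 0.025091)  product (-0.029944, -0.023256)
  m=+4: Y*=(0.239292, 0.029823)  Y=(0.024471, -0.007322)  product (0.006074, -0.001022)
  m=+5: Y*=(-0.153721, 0.112176)  Y=(-0.003856, 0.001467)  product (0.000428, -0.000658)
  m=+6: Y*=(-0.082262, 0.437183)  Y=(0.000449, -0.000209)  product (0.000054, 0.000213)
  m=+7: Y*=(0.194209, 0.304055)  Y=(-0.000037, 0.000021)  product (-0.000014, -0.000007)
  m=+8: Y*=(0.145437, 0.036824)  Y=(0.000002, -0.000001)  product (0.000000, -0.000000)
Σ over m = (-0.379313, -0.000000); ×(4π/17) → (-0.280387, -0.000000). Real part: -0.280387

-0.280387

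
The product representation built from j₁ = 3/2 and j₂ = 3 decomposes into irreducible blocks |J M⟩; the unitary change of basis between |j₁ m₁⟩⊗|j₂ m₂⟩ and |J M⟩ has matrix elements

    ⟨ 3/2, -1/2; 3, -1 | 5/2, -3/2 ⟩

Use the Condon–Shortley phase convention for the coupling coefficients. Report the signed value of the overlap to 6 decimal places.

j₁+j₂−J=2  J+j₁−j₂=1  J−j₁+j₂=4  j₁+j₂+J+1=8
(j₁±m₁, j₂±m₂, J±M) = (1,2,2,4,1,4)
P² = 576/35
sum k=1..2:
  [1] −1/6 = -1/6
  [2] +1/48 = 1/48
S = -7/48
C² = P²·S² = 7/20 ; C = -0.591608

−√(7/20) = -0.591608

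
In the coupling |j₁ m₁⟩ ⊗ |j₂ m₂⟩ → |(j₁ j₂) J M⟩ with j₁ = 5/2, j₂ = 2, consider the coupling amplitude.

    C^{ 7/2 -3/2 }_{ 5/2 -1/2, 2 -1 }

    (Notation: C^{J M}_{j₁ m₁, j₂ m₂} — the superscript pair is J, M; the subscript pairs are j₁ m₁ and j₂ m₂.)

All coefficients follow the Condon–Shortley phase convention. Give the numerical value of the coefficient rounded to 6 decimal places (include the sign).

+√(2/21) = +0.308607

triangle: 1!×4!×3!/9! = 144/362880
(j±m)!: 2!×3!×1!×3!×2!×5! = 17280
prefactor² = (2J+1)×Δ×N² = 384/7
  k=0: +1/(0!×1!×3!×1!×1!×2!) = 1/12
  k=1: −1/(1!×0!×2!×0!×2!×3!) = -1/24
Σ = 1/24  ⇒  CG² = 384/7×(1/24)² = 2/21
CG = +√(2/21) = +0.308607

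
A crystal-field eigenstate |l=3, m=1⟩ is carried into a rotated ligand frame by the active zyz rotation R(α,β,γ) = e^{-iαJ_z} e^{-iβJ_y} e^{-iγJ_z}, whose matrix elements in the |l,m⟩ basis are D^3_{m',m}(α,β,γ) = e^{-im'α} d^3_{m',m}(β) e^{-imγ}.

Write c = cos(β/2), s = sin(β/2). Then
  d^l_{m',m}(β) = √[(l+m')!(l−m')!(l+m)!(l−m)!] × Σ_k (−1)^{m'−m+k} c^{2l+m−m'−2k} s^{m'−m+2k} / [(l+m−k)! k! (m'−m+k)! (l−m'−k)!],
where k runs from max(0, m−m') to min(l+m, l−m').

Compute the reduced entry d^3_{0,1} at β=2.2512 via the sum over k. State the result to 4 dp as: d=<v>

d=0.3295

d^3_{0,1}(β=2.2512) via the finite sum:
c=cos(2.251200/2)=0.430635, s=sin(2.251200/2)=0.902526; N=√[6·6·24·2]=41.569219
k∈{1,2,3} keeps every argument non-negative
  k=1: (−1)^0·41.5692/(12)·0.4306^5·0.9025^1 = +0.046302
  k=2: (−1)^1·41.5692/(4)·0.4306^3·0.9025^3 = -0.610126
  k=3: (−1)^2·41.5692/(12)·0.4306^1·0.9025^5 = +0.893303
d^3_{0,1}(2.2512) = +0.046302 -0.610126 +0.893303 = +0.329479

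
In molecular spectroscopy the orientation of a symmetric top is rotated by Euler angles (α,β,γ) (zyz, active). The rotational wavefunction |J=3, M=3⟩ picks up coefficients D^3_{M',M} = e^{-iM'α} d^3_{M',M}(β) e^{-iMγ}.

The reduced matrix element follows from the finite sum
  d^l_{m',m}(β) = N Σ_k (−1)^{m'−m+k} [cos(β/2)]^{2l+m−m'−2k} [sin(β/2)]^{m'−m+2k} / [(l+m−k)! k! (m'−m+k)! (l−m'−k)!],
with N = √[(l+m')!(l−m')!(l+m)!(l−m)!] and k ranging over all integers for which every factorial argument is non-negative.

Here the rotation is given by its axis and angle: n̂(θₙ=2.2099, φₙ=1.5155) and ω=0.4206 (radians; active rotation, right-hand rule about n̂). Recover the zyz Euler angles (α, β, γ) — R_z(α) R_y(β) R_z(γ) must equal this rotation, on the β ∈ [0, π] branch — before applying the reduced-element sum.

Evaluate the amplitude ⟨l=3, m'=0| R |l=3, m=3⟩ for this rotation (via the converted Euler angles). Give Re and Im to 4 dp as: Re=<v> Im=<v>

Axis–angle → zyz. n̂ = (sinθₙcosφₙ, sinθₙsinφₙ, cosθₙ) = (+0.044360, +0.801404, -0.596476), ω = 0.4206.
R = I cosω + sinω [n̂]ₓ + (1−cosω) n̂n̂ᵀ gives
  R = [+0.913016, +0.246645, +0.324914; -0.240448, +0.968820, -0.059775; -0.329526, -0.023550, +0.943853]
β = atan2(√(R₁₃²+R₂₃²), R₃₃) = 0.336692; α = atan2(R₂₃, R₁₃) mod 2π = 6.101249; γ = atan2(R₃₂, −R₃₁) mod 2π = 6.211842
Split into d^3_{0,3}(β=0.3367) × two z-phases.
With c≡cos(β/2)=0.985863 and s≡sin(β/2)=0.167552, N=[6·6·720·1]^{1/2}=160.996894
k: max(0,(3)−(0))=3 … min(3+(3),3−(0))=3
  k=3: (−1)^0·160.9969/(36)·0.9859^3·0.1676^3 = +0.020156
d^3_{0,3}(0.3367) = +0.020156
Phases: e^{-i·(0)·6.1012}=+1.000000+0.000000i, e^{-i·(3)·6.2118}=+0.977183+0.212401i ⇒ D=+0.019696+0.004281i

Re=0.0197 Im=0.0043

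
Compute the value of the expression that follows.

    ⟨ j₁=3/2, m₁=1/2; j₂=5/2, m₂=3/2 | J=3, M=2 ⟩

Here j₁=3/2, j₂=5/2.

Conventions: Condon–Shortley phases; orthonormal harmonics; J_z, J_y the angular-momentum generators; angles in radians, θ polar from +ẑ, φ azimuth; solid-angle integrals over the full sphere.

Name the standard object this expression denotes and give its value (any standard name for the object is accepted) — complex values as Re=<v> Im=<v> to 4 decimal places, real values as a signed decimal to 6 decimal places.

Clebsch–Gordan coefficient, −√(1/12) ≈ -0.288675

This is a Clebsch–Gordan (vector-coupling) coefficient.
√[7·1!2!4!/8! · 2!1!4!1!5!1!] = √(48)
  +(−1)^0/∏(0,1,1,4,1,0)! = 1/24  (running 1/24)
  +(−1)^1/∏(1,0,0,3,2,1)! = -1/12  (running -1/24)
⟨..|..⟩ = √(48)·(-1/24) = -0.288675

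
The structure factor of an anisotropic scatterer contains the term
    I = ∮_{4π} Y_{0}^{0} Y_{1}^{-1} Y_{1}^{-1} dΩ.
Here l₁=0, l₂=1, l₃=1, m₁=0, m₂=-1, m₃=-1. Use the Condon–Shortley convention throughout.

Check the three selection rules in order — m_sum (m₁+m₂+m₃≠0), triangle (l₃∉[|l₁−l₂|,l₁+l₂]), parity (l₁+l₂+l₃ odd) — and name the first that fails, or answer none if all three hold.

m_sum

azimuthal sum: 0 − 1 − 1 = -2  ✗
1 ≤ 1 ≤ 1 (triangle on l)
L = 0 + 1 + 1 = 2 (even)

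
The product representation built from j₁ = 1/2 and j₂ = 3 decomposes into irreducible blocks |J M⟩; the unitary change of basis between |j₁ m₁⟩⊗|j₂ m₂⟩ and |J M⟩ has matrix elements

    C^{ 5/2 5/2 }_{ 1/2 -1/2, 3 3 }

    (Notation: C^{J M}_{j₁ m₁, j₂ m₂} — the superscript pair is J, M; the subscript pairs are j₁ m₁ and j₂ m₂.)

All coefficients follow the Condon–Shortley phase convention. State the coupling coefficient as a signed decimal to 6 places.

−√(6/7) = -0.925820

triangle: 1!×0!×5!/7! = 120/5040
(j±m)!: 0!×1!×6!×0!×5!×0! = 86400
prefactor² = (2J+1)×Δ×N² = 86400/7
  k=1: −1/(1!×0!×0!×5!×0!×0!) = -1/120
Σ = -1/120  ⇒  CG² = 86400/7×(-1/120)² = 6/7
CG = −√(6/7) = -0.925820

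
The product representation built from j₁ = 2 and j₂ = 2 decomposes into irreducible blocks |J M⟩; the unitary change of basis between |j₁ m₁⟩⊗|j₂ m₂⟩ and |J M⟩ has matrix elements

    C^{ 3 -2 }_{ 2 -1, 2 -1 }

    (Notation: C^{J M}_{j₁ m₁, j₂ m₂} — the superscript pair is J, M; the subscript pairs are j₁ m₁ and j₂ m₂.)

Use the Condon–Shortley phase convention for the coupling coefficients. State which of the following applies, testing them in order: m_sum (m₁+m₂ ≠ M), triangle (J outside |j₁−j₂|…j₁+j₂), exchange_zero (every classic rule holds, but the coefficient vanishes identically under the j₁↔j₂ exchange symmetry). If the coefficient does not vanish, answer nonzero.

exchange_zero

m-sum: m₁+m₂ = -1+(-1) = -2, M = -2  ✓
triangle: |j₁−j₂| = 0 ≤ J = 3 ≤ j₁+j₂ = 4  ✓
exchange: j₁=j₂ and m₁=m₂, and (−1)^(j₁+j₂−J) = (−1)^1 = −1 forces ⟨j₁m₁;j₂m₂|JM⟩ = −⟨j₂m₂;j₁m₁|JM⟩ = −⟨j₁m₁;j₂m₂|JM⟩ ⇒ the coefficient vanishes identically
Racah sum check: Σ_k collapses to 0 ⇒ CG = 0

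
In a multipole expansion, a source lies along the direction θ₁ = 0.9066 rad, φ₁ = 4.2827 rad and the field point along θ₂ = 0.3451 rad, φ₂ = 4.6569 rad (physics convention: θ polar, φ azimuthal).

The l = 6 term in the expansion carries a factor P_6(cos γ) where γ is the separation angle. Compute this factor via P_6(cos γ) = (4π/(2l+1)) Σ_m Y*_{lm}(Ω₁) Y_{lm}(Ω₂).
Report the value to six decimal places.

-0.414616

Term-by-term m-sum for l=6 (normalisation 4π/13 = 0.966644):
  [-6]  conj(Y_{6,-6})(Ω₁) = +0.097343+0.061499i ; Y_{6,-6}(Ω₂) = -0.000684-0.000237i ; Δ = -0.000052-0.000065i
  [-5]  conj(Y_{6,-5})(Ω₁) = -0.261589+0.170507i ; Y_{6,-5}(Ω₂) = -0.001911+0.006710i ; Δ = -0.000644-0.002081i
  [-4]  conj(Y_{6,-4})(Ω₁) = -0.064294-0.431360i ; Y_{6,-4}(Ω₂) = +0.039842+0.008991i ; Δ = +0.001317-0.017764i
  [-3]  conj(Y_{6,-3})(Ω₁) = +0.222162+0.064300i ; Y_{6,-3}(Ω₂) = +0.026508-0.157765i ; Δ = +0.016033-0.033345i
  [-2]  conj(Y_{6,-2})(Ω₁) = +0.141726-0.164415i ; Y_{6,-2}(Ω₂) = -0.405220-0.045156i ; Δ = -0.064854+0.060225i
  [-1]  conj(Y_{6,-1})(Ω₁) = +0.136177+0.297170i ; Y_{6,-1}(Ω₂) = -0.031366+0.564694i ; Δ = -0.172081+0.067577i
  [+0]  conj(Y_{6,0})(Ω₁) = +0.132864-0.000000i ; Y_{6,0}(Ω₂) = +0.087617+0.000000i ; Δ = +0.011641+0.000000i
  [+1]  conj(Y_{6,1})(Ω₁) = -0.136177+0.297170i ; Y_{6,1}(Ω₂) = +0.031366+0.564694i ; Δ = -0.172081-0.067577i
  [+2]  conj(Y_{6,2})(Ω₁) = +0.141726+0.164415i ; Y_{6,2}(Ω₂) = -0.405220+0.045156i ; Δ = -0.064854-0.060225i
  [+3]  conj(Y_{6,3})(Ω₁) = -0.222162+0.064300i ; Y_{6,3}(Ω₂) = -0.026508-0.157765i ; Δ = +0.016033+0.033345i
  [+4]  conj(Y_{6,4})(Ω₁) = -0.064294+0.431360i ; Y_{6,4}(Ω₂) = +0.039842-0.008991i ; Δ = +0.001317+0.017764i
  [+5]  conj(Y_{6,5})(Ω₁) = +0.261589+0.170507i ; Y_{6,5}(Ω₂) = +0.001911+0.006710i ; Δ = -0.000644+0.002081i
  [+6]  conj(Y_{6,6})(Ω₁) = +0.097343-0.061499i ; Y_{6,6}(Ω₂) = -0.000684+0.000237i ; Δ = -0.000052+0.000065i
Accumulated sum -0.428923-0.000000i; after 4π/(2l+1) scaling, -0.414616-0.000000i ⇒ P_6 = -0.414616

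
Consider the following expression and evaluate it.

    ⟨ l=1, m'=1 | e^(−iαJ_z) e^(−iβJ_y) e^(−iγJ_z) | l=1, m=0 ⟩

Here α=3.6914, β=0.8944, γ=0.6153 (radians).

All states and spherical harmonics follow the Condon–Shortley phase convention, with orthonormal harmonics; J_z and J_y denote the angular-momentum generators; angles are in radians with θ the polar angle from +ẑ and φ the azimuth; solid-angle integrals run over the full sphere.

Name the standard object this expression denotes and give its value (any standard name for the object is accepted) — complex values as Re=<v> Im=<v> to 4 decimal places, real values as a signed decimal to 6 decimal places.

This is a Wigner D-matrix element — the rotation-matrix element ⟨l m'| R(α,β,γ) |l m⟩ in the angular-momentum basis.
D^1_{1,0}(3.6914,0.8944,0.6153) = e^{-i·1·3.6914}·d^1_{1,0}(0.8944)·e^{-i·0·0.6153}. Compute d first:
c=cos(0.894400/2)=0.901661, s=sin(0.894400/2)=0.432443; N=√[2·1·1·1]=1.414214
The bounds max(0,m−m')=0 and min(l+m,l−m')=0 give 1 term
  k=0: (−1)^1·1.4142/(1)·0.9017^1·0.4324^1 = -0.551426
d^1_{1,0}(0.8944) = -0.551426
Phases: e^{-i·(1)·3.6914}=-0.852625+0.522523i, e^{-i·(0)·0.6153}=+1.000000+0.000000i ⇒ D=+0.470159-0.288133i

Wigner D-matrix element, Re=0.4702 Im=-0.2881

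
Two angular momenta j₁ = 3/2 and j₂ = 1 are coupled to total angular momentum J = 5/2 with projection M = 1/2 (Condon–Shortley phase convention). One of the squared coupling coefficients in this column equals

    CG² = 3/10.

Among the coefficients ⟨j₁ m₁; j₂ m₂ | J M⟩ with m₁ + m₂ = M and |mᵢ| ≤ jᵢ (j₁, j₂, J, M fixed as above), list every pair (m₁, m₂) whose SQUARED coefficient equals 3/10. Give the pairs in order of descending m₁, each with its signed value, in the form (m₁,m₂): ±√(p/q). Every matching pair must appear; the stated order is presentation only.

(-1/2,1): +√(3/10)

Admissible pairs with m₁+m₂ = M = 1/2: (-1/2,1), (1/2,0), (3/2,-1)
  (m₁,m₂)=(3/2,-1): CG² = 1/10, CG = +√(1/10)
  (m₁,m₂)=(1/2,0): CG² = 3/5, CG = +√(3/5)
  (m₁,m₂)=(-1/2,1): CG² = 3/10, CG = +√(3/10)   ← matches the target
Pairs with CG² = 3/10: (-1/2,1): +√(3/10)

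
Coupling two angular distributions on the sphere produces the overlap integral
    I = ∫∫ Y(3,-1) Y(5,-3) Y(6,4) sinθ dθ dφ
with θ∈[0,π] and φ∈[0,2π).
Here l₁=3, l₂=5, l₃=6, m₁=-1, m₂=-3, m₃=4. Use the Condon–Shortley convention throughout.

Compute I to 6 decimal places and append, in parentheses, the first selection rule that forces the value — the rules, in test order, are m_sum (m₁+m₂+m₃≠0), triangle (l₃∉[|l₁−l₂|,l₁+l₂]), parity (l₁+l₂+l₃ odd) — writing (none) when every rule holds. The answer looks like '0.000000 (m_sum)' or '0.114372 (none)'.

0.113950 (none)

m-sum 0 ✓  L=14 even ✓  2≤6≤8 ✓
Π(2lᵢ+1) = 7×11×13 = 1001
triangle coeff Δ(3,5,6) = 1/675675
Σ_t [0,2]: t=0:+1/8640 t=1:−1/2304 t=2:+1/8640 = -7/34560
(3j)²=7/429 [(3 5 6; 0 0 0)], sign=-1
Σ_t [0,2]: t=0:+1/69120 t=1:−1/30240 t=2:+1/322560 = -1/64512
(3j)²=10/1001 [(3 5 6; -1 -3 4)], sign=-1
⇒ 4πI² = 70/429
I = (+1)√(70/429/(4π)) = 0.11395029
No selection rule forces the value: the integral is nonzero (none).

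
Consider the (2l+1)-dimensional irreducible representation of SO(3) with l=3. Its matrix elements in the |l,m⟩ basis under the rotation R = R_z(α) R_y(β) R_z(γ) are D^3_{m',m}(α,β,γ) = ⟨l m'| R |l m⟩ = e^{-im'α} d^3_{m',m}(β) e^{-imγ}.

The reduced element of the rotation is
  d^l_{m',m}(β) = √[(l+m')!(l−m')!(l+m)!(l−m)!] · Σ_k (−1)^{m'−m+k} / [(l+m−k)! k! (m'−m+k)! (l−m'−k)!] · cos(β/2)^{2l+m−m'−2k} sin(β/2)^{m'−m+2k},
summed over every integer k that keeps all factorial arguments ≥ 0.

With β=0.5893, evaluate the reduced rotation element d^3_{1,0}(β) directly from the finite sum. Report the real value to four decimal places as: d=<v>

d=-0.5910

d^3_{1,0}(β=0.5893) via the finite sum:
With c≡cos(β/2)=0.956904 and s≡sin(β/2)=0.290405, N=[24·2·6·6]^{1/2}=41.569219
k∈{0,1,2} keeps every argument non-negative
  k=0: (−1)^1·41.5692/(12)·0.9569^5·0.2904^1 = -0.807116
  k=1: (−1)^2·41.5692/(4)·0.9569^3·0.2904^3 = +0.223012
  k=2: (−1)^3·41.5692/(12)·0.9569^1·0.2904^5 = -0.006847
d^3_{1,0}(0.5893) = -0.807116 +0.223012 -0.006847 = -0.590951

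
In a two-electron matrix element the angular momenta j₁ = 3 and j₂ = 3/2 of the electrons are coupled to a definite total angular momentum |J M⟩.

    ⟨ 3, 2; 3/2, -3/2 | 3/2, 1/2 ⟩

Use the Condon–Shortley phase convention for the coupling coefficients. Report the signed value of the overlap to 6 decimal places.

+0.534522

triangle: 3!×3!×0!/7! = 36/5040
(j±m)!: 5!×1!×0!×3!×2!×1! = 1440
prefactor² = (2J+1)×Δ×N² = 288/7
  k=0: +1/(0!×3!×1!×0!×2!×0!) = 1/12
Σ = 1/12  ⇒  CG² = 288/7×(1/12)² = 2/7
CG = +√(2/7) = +0.534522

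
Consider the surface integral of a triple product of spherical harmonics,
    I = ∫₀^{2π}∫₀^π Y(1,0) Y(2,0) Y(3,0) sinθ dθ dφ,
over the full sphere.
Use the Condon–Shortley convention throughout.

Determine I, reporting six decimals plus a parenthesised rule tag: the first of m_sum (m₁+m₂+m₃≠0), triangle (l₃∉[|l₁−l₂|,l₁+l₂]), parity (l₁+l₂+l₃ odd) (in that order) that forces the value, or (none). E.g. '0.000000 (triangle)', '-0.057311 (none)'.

Checks pass: Σm=0; 6 even; l₃=3∈[1,3].
(2·1+1)(2·2+1)(2·3+1) = 105
Δ: 0! 2! 4! / 7! → 1/105
sum: t=0:+1/4 = 1/4
3j²(1 2 3; 0 0 0) = Δ·Π!·Σ² = 3/35  (sign -1)
(m-triple is (0,0,0) — same symbol as above.)
combine: 4πI² = 105·3/35·3/35 = 27/35
take √, sign +1: I = 0.24776670
No selection rule forces the value: the integral is nonzero (none).

0.247767 (none)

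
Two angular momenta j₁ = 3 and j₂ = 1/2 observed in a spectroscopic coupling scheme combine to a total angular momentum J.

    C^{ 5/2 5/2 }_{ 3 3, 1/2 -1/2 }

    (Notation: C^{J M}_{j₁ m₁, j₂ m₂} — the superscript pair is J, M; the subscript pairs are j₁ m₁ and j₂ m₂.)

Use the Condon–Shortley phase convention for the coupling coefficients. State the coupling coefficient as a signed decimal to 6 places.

√[6·1!5!0!/7! · 6!0!0!1!5!0!] = √(86400/7)
  +(−1)^0/∏(0,1,0,0,5,0)! = 1/120  (running 1/120)
⟨..|..⟩ = √(86400/7)·(1/120) = +0.925820

+√(6/7) = +0.925820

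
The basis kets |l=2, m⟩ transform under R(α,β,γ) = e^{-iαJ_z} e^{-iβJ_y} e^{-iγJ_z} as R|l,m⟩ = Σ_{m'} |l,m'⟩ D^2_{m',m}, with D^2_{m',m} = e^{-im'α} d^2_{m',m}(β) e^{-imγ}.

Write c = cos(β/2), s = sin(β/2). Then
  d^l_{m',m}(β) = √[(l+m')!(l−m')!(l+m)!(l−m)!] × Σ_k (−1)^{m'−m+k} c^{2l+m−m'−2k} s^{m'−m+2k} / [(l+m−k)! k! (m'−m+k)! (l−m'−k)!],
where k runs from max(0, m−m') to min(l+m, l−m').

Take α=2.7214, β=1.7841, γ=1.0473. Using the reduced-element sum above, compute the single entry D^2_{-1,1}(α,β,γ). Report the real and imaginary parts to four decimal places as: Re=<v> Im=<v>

D^2_{-1,1}(2.7214,1.7841,1.0473) = e^{-i·-1·2.7214}·d^2_{-1,1}(1.7841)·e^{-i·1·1.0473}. Compute d first:
With c≡cos(β/2)=0.627818 and s≡sin(β/2)=0.778360, N=[1·6·6·1]^{1/2}=6.000000
k: max(0,(1)−(-1))=2 … min(2+(1),2−(-1))=3
  k=2: (−1)^0·6.0000/(2)·0.6278^2·0.7784^2 = +0.716391
  k=3: (−1)^1·6.0000/(6)·0.6278^0·0.7784^4 = -0.367048
d^2_{-1,1}(1.7841) = +0.716391 -0.367048 = +0.349342
Phases: e^{-i·(-1)·2.7214}=-0.913010+0.407936i, e^{-i·(1)·1.0473}=+0.499911-0.866077i ⇒ D=-0.036024+0.347480i

Re=-0.0360 Im=0.3475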